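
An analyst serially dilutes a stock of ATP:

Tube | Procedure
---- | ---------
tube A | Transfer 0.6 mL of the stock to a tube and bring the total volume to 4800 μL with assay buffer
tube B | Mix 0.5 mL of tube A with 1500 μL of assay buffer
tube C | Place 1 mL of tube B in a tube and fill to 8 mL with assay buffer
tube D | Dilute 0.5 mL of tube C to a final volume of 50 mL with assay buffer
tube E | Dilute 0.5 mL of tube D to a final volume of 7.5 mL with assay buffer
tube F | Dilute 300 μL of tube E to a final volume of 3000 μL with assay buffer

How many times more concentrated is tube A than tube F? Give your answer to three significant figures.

4.80 × 10^5

Step 1: 0.6 mL brought to 4800 μL → factor 4.8/0.6 = 8
Step 2: 0.5 mL + 1500 μL = 2 mL total → factor 2/0.5 = 4
Step 3: 1 mL brought to 8 mL → factor 8/1 = 8
Step 4: 0.5 mL brought to 50 mL → factor 50/0.5 = 100
Step 5: 0.5 mL brought to 7.5 mL → factor 7.5/0.5 = 15
Step 6: 300 μL brought to 3000 μL → factor 3000/300 = 10
Dilution factor to tube A = 8; to tube F = 3.84 × 10^6
[tube A]/[tube F] = (factor to tube F)/(factor to tube A) = 3.84 × 10^6/8 = 4.80 × 10^5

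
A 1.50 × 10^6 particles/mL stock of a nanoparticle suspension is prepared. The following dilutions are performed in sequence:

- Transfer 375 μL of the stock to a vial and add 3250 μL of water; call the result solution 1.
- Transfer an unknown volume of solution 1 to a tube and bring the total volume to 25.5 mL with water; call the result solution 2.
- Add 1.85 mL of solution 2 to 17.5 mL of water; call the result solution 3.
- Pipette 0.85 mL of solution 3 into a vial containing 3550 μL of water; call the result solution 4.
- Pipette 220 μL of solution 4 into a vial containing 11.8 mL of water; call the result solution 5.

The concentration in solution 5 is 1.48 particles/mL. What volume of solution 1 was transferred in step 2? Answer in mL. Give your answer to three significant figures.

0.719 mL

Step 1: 375 μL + 3250 μL = 3625 μL total → factor 3625/375 = 9.6667
Step 2: v brought to 25.5 mL → factor = 25.5 mL/v
Step 3: 1.85 mL + 17.5 mL = 19.35 mL total → factor 19.35/1.85 = 10.459
Step 4: 0.85 mL + 3550 μL = 4.4 mL total → factor 4.4/0.85 = 5.1765
Step 5: 220 μL + 11.8 mL = 12020 μL total → factor 12020/220 = 54.636
Product of known-step factors = 28596
Overall factor = 1.50 × 10^6 particles/mL / (1.48 particles/mL) = 1.0135 × 10^6
Step-2 factor = 1.0135 × 10^6 / 28596 = 35.443
v = 25.5 mL / 35.443 = 0.719 mL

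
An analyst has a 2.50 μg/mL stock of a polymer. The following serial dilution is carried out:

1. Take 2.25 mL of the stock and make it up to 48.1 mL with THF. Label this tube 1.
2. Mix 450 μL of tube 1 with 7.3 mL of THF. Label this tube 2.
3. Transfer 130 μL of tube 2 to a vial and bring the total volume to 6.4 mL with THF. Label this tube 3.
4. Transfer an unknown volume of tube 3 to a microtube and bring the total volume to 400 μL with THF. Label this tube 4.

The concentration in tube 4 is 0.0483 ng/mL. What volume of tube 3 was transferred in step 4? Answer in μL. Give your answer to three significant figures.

140 μL

Step 1: 2.25 mL brought to 48.1 mL → factor 48.1/2.25 = 21.378
Step 2: 450 μL + 7.3 mL = 7750 μL total → factor 7750/450 = 17.222
Step 3: 130 μL brought to 6.4 mL → factor 6400/130 = 49.231
Step 4: v brought to 400 μL → factor = 400 μL/v
Product of known-step factors = 18125
Overall factor = 2.50 μg/mL / (0.0483 ng/mL) = 51760
Step-4 factor = 51760 / 18125 = 2.8556
v = 400 μL / 2.8556 = 140 μL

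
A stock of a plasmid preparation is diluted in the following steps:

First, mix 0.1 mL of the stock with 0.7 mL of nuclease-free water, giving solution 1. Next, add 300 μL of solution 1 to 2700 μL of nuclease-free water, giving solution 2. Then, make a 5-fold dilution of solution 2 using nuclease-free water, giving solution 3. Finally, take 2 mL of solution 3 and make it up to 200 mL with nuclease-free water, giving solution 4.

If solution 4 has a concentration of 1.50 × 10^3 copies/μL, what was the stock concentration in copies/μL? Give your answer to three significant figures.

6.00 × 10^7 copies/μL

Step 1: 0.1 mL + 0.7 mL = 0.8 mL total → factor 0.8/0.1 = 8
Step 2: 300 μL + 2700 μL = 3000 μL total → factor 3000/300 = 10
Step 3: 5-fold → factor 5
Step 4: 2 mL brought to 200 mL → factor 200/2 = 100
Overall dilution factor = 8 × 10 × 5 × 100 = 40000
Stock = 1.50 × 10^3 copies/μL × 40000 = 6.00 × 10^7 copies/μL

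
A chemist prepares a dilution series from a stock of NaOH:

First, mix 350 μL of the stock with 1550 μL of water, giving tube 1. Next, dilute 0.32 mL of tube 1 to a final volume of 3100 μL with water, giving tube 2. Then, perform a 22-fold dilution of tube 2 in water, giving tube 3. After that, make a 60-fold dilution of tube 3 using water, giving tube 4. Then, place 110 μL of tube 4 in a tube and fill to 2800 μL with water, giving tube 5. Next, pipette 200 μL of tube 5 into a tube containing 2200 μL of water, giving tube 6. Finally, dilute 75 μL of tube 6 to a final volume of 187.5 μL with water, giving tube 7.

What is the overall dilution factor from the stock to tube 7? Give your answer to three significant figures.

Step 1: 350 μL + 1550 μL = 1900 μL total → factor 1900/350 = 5.4286
Step 2: 0.32 mL brought to 3100 μL → factor 3.1/0.32 = 9.6875
Step 3: 22-fold → factor 22
Step 4: 60-fold → factor 60
Step 5: 110 μL brought to 2800 μL → factor 2800/110 = 25.455
Step 6: 200 μL + 2200 μL = 2400 μL total → factor 2400/200 = 12
Step 7: 75 μL brought to 187.5 μL → factor 187.5/75 = 2.5
Overall dilution factor = 5.4286 × 9.6875 × 22 × 60 × 25.455 × 12 × 2.5 = 5.301 × 10^7

5.30 × 10^7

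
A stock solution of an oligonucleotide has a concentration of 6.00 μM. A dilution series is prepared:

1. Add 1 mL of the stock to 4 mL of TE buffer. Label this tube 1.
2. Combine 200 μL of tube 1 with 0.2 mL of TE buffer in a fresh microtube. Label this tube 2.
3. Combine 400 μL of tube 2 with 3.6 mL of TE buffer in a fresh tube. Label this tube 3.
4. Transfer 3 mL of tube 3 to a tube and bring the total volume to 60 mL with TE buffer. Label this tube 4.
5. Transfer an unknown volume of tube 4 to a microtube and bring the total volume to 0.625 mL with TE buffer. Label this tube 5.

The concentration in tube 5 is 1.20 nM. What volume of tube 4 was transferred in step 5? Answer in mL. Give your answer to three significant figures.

0.250 mL

Step 1: 1 mL + 4 mL = 5 mL total → factor 5/1 = 5
Step 2: 200 μL + 0.2 mL = 400 μL total → factor 400/200 = 2
Step 3: 400 μL + 3.6 mL = 4000 μL total → factor 4000/400 = 10
Step 4: 3 mL brought to 60 mL → factor 60/3 = 20
Step 5: v brought to 0.625 mL → factor = 0.625 mL/v
Product of known-step factors = 2000
Overall factor = 6.00 μM / (1.20 nM) = 5000
Step-5 factor = 5000 / 2000 = 2.5
v = 0.625 mL / 2.5 = 0.250 mL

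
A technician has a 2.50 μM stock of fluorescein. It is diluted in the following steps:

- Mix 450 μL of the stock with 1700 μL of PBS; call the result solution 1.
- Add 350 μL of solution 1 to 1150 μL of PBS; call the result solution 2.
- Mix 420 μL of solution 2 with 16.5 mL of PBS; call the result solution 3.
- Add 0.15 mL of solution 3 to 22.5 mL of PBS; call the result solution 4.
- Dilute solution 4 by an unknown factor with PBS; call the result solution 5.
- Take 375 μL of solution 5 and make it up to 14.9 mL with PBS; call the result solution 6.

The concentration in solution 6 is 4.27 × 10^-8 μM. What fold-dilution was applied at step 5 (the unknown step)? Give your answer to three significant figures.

11.8-fold

Step 1: 450 μL + 1700 μL = 2150 μL total → factor 2150/450 = 4.7778
Step 2: 350 μL + 1150 μL = 1500 μL total → factor 1500/350 = 4.2857
Step 3: 420 μL + 16.5 mL = 16920 μL total → factor 16920/420 = 40.286
Step 4: 0.15 mL + 22.5 mL = 22.65 mL total → factor 22.65/0.15 = 151
Step 5: unknown factor x
Step 6: 375 μL brought to 14.9 mL → factor 14900/375 = 39.733
Product of known-step factors = 4.9492 × 10^6
Overall factor = 2.50 μM / (4.27 × 10^-8 μM) = 5.8548 × 10^7
x = 5.8548 × 10^7 / 4.9492 × 10^6 = 11.8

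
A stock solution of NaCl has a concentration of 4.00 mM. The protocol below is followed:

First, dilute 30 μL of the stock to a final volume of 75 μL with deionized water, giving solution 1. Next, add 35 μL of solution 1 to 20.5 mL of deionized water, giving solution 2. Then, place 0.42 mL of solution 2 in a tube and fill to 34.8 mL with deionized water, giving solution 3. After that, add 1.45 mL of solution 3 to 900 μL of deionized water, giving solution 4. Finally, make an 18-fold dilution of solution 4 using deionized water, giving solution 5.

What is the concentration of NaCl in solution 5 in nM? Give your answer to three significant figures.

Step 1: 30 μL brought to 75 μL → factor 75/30 = 2.5
Step 2: 35 μL + 20.5 mL = 20535 μL total → factor 20535/35 = 586.71
Step 3: 0.42 mL brought to 34.8 mL → factor 34.8/0.42 = 82.857
Step 4: 1.45 mL + 900 μL = 2.35 mL total → factor 2.35/1.45 = 1.6207
Step 5: 18-fold → factor 18
Overall dilution factor = 2.5 × 586.71 × 82.857 × 1.6207 × 18 = 3.5454 × 10^6
Final = 4.00 mM / 3.5454 × 10^6 = 1.128 × 10^-6 mM = 1.13 nM

1.13 nM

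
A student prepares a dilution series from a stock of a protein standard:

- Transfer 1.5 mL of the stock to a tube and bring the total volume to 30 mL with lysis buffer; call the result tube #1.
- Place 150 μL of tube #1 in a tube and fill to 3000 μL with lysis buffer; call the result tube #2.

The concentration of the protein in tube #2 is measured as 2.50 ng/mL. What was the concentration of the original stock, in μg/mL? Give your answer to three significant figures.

Step 1: 1.5 mL brought to 30 mL → factor 30/1.5 = 20
Step 2: 150 μL brought to 3000 μL → factor 3000/150 = 20
Overall dilution factor = 20 × 20 = 400
Stock = 2.50 ng/mL × 400 = 1000 ng/mL = 1.00 μg/mL

1.00 μg/mL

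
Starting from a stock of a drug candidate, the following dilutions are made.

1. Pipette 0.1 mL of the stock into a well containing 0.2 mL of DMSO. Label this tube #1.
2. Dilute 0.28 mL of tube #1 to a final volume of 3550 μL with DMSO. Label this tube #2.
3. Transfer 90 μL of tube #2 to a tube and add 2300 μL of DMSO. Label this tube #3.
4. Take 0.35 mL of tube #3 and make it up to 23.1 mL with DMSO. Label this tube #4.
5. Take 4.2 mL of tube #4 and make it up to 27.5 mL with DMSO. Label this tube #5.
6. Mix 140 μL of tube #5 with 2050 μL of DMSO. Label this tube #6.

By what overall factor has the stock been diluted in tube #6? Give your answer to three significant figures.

Step 1: 0.1 mL + 0.2 mL = 0.3 mL total → factor 0.3/0.1 = 3
Step 2: 0.28 mL brought to 3550 μL → factor 3.55/0.28 = 12.679
Step 3: 90 μL + 2300 μL = 2390 μL total → factor 2390/90 = 26.556
Step 4: 0.35 mL brought to 23.1 mL → factor 23.1/0.35 = 66
Step 5: 4.2 mL brought to 27.5 mL → factor 27.5/4.2 = 6.5476
Step 6: 140 μL + 2050 μL = 2190 μL total → factor 2190/140 = 15.643
Overall dilution factor = 3 × 12.679 × 26.556 × 66 × 6.5476 × 15.643 = 6.828 × 10^6

6.83 × 10^6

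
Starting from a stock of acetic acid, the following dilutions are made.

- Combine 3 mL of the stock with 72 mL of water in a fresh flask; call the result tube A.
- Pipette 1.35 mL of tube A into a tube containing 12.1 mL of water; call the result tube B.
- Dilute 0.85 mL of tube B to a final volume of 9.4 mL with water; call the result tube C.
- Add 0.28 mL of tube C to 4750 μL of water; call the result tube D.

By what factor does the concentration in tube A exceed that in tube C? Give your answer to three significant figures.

Step 1: 3 mL + 72 mL = 75 mL total → factor 75/3 = 25
Step 2: 1.35 mL + 12.1 mL = 13.45 mL total → factor 13.45/1.35 = 9.963
Step 3: 0.85 mL brought to 9.4 mL → factor 9.4/0.85 = 11.059
Dilution factor to tube A = 25; to tube C = 2754.5
[tube A]/[tube C] = (factor to tube C)/(factor to tube A) = 2754.5/25 = 110

110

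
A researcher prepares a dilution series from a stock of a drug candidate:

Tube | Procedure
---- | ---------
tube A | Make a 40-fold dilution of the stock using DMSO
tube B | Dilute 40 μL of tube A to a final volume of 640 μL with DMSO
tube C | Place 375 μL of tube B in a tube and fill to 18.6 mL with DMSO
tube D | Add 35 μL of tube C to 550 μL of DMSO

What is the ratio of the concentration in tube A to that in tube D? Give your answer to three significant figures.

Step 1: 40-fold → factor 40
Step 2: 40 μL brought to 640 μL → factor 640/40 = 16
Step 3: 375 μL brought to 18.6 mL → factor 18600/375 = 49.6
Step 4: 35 μL + 550 μL = 585 μL total → factor 585/35 = 16.714
Dilution factor to tube A = 40; to tube D = 5.3058 × 10^5
[tube A]/[tube D] = (factor to tube D)/(factor to tube A) = 5.3058 × 10^5/40 = 1.33 × 10^4

1.33 × 10^4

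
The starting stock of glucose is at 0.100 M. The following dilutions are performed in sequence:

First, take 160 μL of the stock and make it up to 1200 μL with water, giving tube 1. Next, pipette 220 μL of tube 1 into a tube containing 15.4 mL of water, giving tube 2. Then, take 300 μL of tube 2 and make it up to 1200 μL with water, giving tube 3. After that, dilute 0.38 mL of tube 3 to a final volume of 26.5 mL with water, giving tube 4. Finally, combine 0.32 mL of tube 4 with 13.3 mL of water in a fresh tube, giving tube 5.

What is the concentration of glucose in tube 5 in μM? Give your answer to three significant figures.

0.0158 μM

Step 1: 160 μL brought to 1200 μL → factor 1200/160 = 7.5
Step 2: 220 μL + 15.4 mL = 15620 μL total → factor 15620/220 = 71
Step 3: 300 μL brought to 1200 μL → factor 1200/300 = 4
Step 4: 0.38 mL brought to 26.5 mL → factor 26.5/0.38 = 69.737
Step 5: 0.32 mL + 13.3 mL = 13.62 mL total → factor 13.62/0.32 = 42.562
Overall dilution factor = 7.5 × 71 × 4 × 69.737 × 42.562 = 6.3222 × 10^6
Final = 0.100 M / 6.3222 × 10^6 = 1.582 × 10^-8 M = 0.0158 μM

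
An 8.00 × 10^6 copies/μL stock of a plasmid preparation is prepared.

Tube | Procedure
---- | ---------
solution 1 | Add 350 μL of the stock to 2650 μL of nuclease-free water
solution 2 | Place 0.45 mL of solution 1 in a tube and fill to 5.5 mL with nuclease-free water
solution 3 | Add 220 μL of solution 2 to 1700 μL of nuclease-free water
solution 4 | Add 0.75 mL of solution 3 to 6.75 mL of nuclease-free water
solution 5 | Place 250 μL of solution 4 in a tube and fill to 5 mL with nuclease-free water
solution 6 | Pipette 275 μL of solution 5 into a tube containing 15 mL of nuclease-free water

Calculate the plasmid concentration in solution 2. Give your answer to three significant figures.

Step 1: 350 μL + 2650 μL = 3000 μL total → factor 3000/350 = 8.5714
Step 2: 0.45 mL brought to 5.5 mL → factor 5.5/0.45 = 12.222
Dilution factor through solution 2 = 8.5714 × 12.222 = 104.76
[solution 2] = 8.00 × 10^6 copies/μL / 104.76 = 7.64 × 10^4 copies/μL

7.64 × 10^4 copies/μL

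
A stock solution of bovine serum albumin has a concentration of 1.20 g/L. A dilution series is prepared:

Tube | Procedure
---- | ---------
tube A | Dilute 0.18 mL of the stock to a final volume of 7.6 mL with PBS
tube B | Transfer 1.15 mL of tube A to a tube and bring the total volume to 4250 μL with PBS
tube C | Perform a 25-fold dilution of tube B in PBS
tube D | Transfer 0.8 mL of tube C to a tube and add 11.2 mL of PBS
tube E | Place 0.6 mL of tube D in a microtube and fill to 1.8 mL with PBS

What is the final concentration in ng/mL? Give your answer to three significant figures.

Step 1: 0.18 mL brought to 7.6 mL → factor 7.6/0.18 = 42.222
Step 2: 1.15 mL brought to 4250 μL → factor 4.25/1.15 = 3.6957
Step 3: 25-fold → factor 25
Step 4: 0.8 mL + 11.2 mL = 12 mL total → factor 12/0.8 = 15
Step 5: 0.6 mL brought to 1.8 mL → factor 1.8/0.6 = 3
Overall dilution factor = 42.222 × 3.6957 × 25 × 15 × 3 = 1.7554 × 10^5
Final = 1.20 g/L / 1.7554 × 10^5 = 6.836 × 10^-6 g/L = 6.84 ng/mL

6.84 ng/mL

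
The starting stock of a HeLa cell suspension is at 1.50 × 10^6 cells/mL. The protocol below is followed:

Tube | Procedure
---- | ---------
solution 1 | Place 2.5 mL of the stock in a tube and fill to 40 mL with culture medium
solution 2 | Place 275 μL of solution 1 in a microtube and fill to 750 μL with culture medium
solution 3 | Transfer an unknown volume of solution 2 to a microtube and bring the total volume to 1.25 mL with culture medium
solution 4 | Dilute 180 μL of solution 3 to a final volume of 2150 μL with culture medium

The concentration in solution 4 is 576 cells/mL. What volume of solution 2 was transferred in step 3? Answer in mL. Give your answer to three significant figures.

0.250 mL

Step 1: 2.5 mL brought to 40 mL → factor 40/2.5 = 16
Step 2: 275 μL brought to 750 μL → factor 750/275 = 2.7273
Step 3: v brought to 1.25 mL → factor = 1.25 mL/v
Step 4: 180 μL brought to 2150 μL → factor 2150/180 = 11.944
Product of known-step factors = 521.21
Overall factor = 1.50 × 10^6 cells/mL / (576 cells/mL) = 2604.2
Step-3 factor = 2604.2 / 521.21 = 4.9964
v = 1.25 mL / 4.9964 = 0.250 mL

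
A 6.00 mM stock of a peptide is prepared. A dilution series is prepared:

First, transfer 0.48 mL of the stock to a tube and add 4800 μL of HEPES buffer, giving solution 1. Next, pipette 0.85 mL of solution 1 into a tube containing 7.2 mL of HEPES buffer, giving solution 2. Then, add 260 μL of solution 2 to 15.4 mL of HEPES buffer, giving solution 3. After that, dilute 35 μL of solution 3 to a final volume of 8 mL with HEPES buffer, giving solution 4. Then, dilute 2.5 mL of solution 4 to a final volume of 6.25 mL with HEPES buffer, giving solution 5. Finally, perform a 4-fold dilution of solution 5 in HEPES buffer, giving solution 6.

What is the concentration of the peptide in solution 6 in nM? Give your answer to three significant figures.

0.418 nM

Step 1: 0.48 mL + 4800 μL = 5.28 mL total → factor 5.28/0.48 = 11
Step 2: 0.85 mL + 7.2 mL = 8.05 mL total → factor 8.05/0.85 = 9.4706
Step 3: 260 μL + 15.4 mL = 15660 μL total → factor 15660/260 = 60.231
Step 4: 35 μL brought to 8 mL → factor 8000/35 = 228.57
Step 5: 2.5 mL brought to 6.25 mL → factor 6.25/2.5 = 2.5
Step 6: 4-fold → factor 4
Overall dilution factor = 11 × 9.4706 × 60.231 × 228.57 × 2.5 × 4 = 1.4342 × 10^7
Final = 6.00 mM / 1.4342 × 10^7 = 4.184 × 10^-7 mM = 0.418 nM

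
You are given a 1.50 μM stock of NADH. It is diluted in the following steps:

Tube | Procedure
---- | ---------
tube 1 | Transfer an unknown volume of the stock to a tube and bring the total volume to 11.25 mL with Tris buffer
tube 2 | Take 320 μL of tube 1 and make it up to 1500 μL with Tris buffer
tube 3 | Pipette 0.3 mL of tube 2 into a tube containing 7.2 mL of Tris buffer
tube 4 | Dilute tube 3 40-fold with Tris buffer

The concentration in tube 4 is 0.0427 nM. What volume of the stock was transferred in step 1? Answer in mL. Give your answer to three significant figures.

Step 1: v brought to 11.25 mL → factor = 11.25 mL/v
Step 2: 320 μL brought to 1500 μL → factor 1500/320 = 4.6875
Step 3: 0.3 mL + 7.2 mL = 7.5 mL total → factor 7.5/0.3 = 25
Step 4: 40-fold → factor 40
Product of known-step factors = 4687.5
Overall factor = 1.50 μM / (0.0427 nM) = 35129
Step-1 factor = 35129 / 4687.5 = 7.4941
v = 11.25 mL / 7.4941 = 1.50 mL

1.50 mL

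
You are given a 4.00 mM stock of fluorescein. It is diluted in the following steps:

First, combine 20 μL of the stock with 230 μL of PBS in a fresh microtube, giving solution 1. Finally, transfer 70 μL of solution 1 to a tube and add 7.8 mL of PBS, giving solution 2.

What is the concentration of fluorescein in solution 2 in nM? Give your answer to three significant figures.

Step 1: 20 μL + 230 μL = 250 μL total → factor 250/20 = 12.5
Step 2: 70 μL + 7.8 mL = 7870 μL total → factor 7870/70 = 112.43
Overall dilution factor = 12.5 × 112.43 = 1405.4
Final = 4.00 mM / 1405.4 = 0.002846 mM = 2.85 × 10^3 nM

2.85 × 10^3 nM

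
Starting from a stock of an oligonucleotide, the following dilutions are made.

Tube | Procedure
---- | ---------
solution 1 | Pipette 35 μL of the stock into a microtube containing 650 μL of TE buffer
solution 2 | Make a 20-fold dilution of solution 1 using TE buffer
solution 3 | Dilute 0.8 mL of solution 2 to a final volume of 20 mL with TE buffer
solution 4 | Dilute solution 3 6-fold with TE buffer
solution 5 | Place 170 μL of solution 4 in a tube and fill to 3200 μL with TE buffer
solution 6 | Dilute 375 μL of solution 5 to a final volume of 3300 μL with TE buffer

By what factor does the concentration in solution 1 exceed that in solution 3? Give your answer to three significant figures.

Step 1: 35 μL + 650 μL = 685 μL total → factor 685/35 = 19.571
Step 2: 20-fold → factor 20
Step 3: 0.8 mL brought to 20 mL → factor 20/0.8 = 25
Dilution factor to solution 1 = 19.571; to solution 3 = 9785.7
[solution 1]/[solution 3] = (factor to solution 3)/(factor to solution 1) = 9785.7/19.571 = 500

500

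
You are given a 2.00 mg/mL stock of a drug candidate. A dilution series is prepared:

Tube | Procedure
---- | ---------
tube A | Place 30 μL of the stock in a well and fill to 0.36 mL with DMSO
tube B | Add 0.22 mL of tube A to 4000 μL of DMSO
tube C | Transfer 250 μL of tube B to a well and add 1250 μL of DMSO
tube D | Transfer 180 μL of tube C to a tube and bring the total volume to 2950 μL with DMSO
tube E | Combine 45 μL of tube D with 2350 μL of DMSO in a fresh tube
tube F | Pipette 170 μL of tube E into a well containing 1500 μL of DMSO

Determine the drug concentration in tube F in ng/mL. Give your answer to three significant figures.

0.169 ng/mL

Step 1: 30 μL brought to 0.36 mL → factor 360/30 = 12
Step 2: 0.22 mL + 4000 μL = 4.22 mL total → factor 4.22/0.22 = 19.182
Step 3: 250 μL + 1250 μL = 1500 μL total → factor 1500/250 = 6
Step 4: 180 μL brought to 2950 μL → factor 2950/180 = 16.389
Step 5: 45 μL + 2350 μL = 2395 μL total → factor 2395/45 = 53.222
Step 6: 170 μL + 1500 μL = 1670 μL total → factor 1670/170 = 9.8235
Overall dilution factor = 12 × 19.182 × 6 × 16.389 × 53.222 × 9.8235 = 1.1834 × 10^7
Final = 2.00 mg/mL / 1.1834 × 10^7 = 1.690 × 10^-7 mg/mL = 0.169 ng/mL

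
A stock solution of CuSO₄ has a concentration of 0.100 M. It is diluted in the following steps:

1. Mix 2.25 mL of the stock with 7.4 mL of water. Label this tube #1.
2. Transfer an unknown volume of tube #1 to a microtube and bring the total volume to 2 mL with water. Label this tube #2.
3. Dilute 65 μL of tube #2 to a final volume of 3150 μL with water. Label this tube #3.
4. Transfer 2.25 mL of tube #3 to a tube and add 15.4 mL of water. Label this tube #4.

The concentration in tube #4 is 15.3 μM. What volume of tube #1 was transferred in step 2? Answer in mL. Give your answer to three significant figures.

0.499 mL

Step 1: 2.25 mL + 7.4 mL = 9.65 mL total → factor 9.65/2.25 = 4.2889
Step 2: v brought to 2 mL → factor = 2 mL/v
Step 3: 65 μL brought to 3150 μL → factor 3150/65 = 48.462
Step 4: 2.25 mL + 15.4 mL = 17.65 mL total → factor 17.65/2.25 = 7.8444
Product of known-step factors = 1630.4
Overall factor = 0.100 M / (15.3 μM) = 6535.9
Step-2 factor = 6535.9 / 1630.4 = 4.0087
v = 2 mL / 4.0087 = 0.499 mL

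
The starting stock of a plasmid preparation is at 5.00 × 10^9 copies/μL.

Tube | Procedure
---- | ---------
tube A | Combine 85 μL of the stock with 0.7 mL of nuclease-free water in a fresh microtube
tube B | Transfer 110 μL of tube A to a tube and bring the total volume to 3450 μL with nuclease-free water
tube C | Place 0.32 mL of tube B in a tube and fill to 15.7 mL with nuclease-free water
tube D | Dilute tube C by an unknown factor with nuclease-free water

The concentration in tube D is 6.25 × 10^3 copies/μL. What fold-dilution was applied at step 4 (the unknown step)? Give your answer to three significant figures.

56.3-fold

Step 1: 85 μL + 0.7 mL = 785 μL total → factor 785/85 = 9.2353
Step 2: 110 μL brought to 3450 μL → factor 3450/110 = 31.364
Step 3: 0.32 mL brought to 15.7 mL → factor 15.7/0.32 = 49.062
Step 4: unknown factor x
Product of known-step factors = 14211
Overall factor = 5.00 × 10^9 copies/μL / (6.25 × 10^3 copies/μL) = 8 × 10^5
x = 8 × 10^5 / 14211 = 56.3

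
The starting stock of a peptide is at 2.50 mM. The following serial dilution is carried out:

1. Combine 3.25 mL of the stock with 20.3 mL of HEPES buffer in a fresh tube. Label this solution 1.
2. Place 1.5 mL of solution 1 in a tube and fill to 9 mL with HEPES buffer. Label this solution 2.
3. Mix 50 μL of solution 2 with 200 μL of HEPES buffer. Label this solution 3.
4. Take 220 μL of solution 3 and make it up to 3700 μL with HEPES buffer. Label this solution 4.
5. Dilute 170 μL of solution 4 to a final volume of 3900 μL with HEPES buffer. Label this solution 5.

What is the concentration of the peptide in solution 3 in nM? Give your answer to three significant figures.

Step 1: 3.25 mL + 20.3 mL = 23.55 mL total → factor 23.55/3.25 = 7.2462
Step 2: 1.5 mL brought to 9 mL → factor 9/1.5 = 6
Step 3: 50 μL + 200 μL = 250 μL total → factor 250/50 = 5
Dilution factor through solution 3 = 7.2462 × 6 × 5 = 217.38
[solution 3] = 2.50 mM / 217.38 = 0.01150 mM = 1.15 × 10^4 nM

1.15 × 10^4 nM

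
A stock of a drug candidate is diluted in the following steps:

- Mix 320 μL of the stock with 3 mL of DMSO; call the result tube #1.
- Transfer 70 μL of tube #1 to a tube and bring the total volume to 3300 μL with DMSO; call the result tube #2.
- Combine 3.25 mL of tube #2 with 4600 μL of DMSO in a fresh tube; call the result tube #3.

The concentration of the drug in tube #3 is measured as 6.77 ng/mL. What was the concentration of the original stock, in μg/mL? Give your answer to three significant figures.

Step 1: 320 μL + 3 mL = 3320 μL total → factor 3320/320 = 10.375
Step 2: 70 μL brought to 3300 μL → factor 3300/70 = 47.143
Step 3: 3.25 mL + 4600 μL = 7.85 mL total → factor 7.85/3.25 = 2.4154
Overall dilution factor = 10.375 × 47.143 × 2.4154 = 1181.4
Stock = 6.77 ng/mL × 1181.4 = 7998 ng/mL = 8.00 μg/mL

8.00 μg/mL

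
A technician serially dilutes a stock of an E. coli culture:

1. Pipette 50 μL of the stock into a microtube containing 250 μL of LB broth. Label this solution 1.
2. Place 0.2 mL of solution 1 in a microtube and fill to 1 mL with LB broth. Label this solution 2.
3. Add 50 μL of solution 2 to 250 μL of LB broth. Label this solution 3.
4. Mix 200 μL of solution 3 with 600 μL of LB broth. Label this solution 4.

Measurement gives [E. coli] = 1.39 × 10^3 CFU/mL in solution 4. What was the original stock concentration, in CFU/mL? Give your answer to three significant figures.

1.00 × 10^6 CFU/mL

Step 1: 50 μL + 250 μL = 300 μL total → factor 300/50 = 6
Step 2: 0.2 mL brought to 1 mL → factor 1/0.2 = 5
Step 3: 50 μL + 250 μL = 300 μL total → factor 300/50 = 6
Step 4: 200 μL + 600 μL = 800 μL total → factor 800/200 = 4
Overall dilution factor = 6 × 5 × 6 × 4 = 720
Stock = 1.39 × 10^3 CFU/mL × 720 = 1.00 × 10^6 CFU/mL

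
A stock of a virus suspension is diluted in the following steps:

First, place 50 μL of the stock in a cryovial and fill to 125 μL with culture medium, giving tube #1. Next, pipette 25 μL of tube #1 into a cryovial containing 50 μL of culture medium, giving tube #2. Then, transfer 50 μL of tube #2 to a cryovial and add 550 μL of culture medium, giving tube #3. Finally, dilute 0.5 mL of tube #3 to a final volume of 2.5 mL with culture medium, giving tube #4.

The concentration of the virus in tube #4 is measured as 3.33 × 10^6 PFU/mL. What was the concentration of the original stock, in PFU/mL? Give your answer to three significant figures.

1.50 × 10^9 PFU/mL

Step 1: 50 μL brought to 125 μL → factor 125/50 = 2.5
Step 2: 25 μL + 50 μL = 75 μL total → factor 75/25 = 3
Step 3: 50 μL + 550 μL = 600 μL total → factor 600/50 = 12
Step 4: 0.5 mL brought to 2.5 mL → factor 2.5/0.5 = 5
Overall dilution factor = 2.5 × 3 × 12 × 5 = 450
Stock = 3.33 × 10^6 PFU/mL × 450 = 1.50 × 10^9 PFU/mL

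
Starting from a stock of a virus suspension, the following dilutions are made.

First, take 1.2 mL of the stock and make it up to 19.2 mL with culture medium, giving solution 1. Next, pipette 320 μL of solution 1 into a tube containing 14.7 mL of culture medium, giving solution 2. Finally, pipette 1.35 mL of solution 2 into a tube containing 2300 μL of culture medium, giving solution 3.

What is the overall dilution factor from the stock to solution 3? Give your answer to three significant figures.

2.03 × 10^3

Step 1: 1.2 mL brought to 19.2 mL → factor 19.2/1.2 = 16
Step 2: 320 μL + 14.7 mL = 15020 μL total → factor 15020/320 = 46.938
Step 3: 1.35 mL + 2300 μL = 3.65 mL total → factor 3.65/1.35 = 2.7037
Overall dilution factor = 16 × 46.938 × 2.7037 = 2030.5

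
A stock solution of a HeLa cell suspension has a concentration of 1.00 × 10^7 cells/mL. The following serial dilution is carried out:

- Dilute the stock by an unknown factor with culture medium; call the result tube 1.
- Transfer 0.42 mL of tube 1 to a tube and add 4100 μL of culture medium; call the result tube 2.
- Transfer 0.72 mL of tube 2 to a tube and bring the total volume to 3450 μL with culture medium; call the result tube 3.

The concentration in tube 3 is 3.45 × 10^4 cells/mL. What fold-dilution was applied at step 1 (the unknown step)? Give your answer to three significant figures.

Step 1: unknown factor x
Step 2: 0.42 mL + 4100 μL = 4.52 mL total → factor 4.52/0.42 = 10.762
Step 3: 0.72 mL brought to 3450 μL → factor 3.45/0.72 = 4.7917
Product of known-step factors = 51.567
Overall factor = 1.00 × 10^7 cells/mL / (3.45 × 10^4 cells/mL) = 289.86
x = 289.86 / 51.567 = 5.62

5.62-fold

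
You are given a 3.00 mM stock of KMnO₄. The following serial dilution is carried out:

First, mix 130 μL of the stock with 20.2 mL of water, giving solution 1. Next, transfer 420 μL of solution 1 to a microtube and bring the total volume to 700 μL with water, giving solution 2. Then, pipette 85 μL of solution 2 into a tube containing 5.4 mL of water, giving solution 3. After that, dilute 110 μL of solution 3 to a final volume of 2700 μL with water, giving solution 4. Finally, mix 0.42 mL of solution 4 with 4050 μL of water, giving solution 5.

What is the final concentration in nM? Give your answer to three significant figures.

0.683 nM

Step 1: 130 μL + 20.2 mL = 20330 μL total → factor 20330/130 = 156.38
Step 2: 420 μL brought to 700 μL → factor 700/420 = 1.6667
Step 3: 85 μL + 5.4 mL = 5485 μL total → factor 5485/85 = 64.529
Step 4: 110 μL brought to 2700 μL → factor 2700/110 = 24.545
Step 5: 0.42 mL + 4050 μL = 4.47 mL total → factor 4.47/0.42 = 10.643
Overall dilution factor = 156.38 × 1.6667 × 64.529 × 24.545 × 10.643 = 4.3937 × 10^6
Final = 3.00 mM / 4.3937 × 10^6 = 6.828 × 10^-7 mM = 0.683 nM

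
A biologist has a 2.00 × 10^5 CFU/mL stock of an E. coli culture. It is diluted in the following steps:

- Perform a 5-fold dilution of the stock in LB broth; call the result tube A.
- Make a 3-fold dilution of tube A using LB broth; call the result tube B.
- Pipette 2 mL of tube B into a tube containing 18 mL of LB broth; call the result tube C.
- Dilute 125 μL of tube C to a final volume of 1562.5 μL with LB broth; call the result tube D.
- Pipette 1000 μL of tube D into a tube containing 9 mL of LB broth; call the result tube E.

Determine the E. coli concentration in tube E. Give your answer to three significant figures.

10.7 CFU/mL

Step 1: 5-fold → factor 5
Step 2: 3-fold → factor 3
Step 3: 2 mL + 18 mL = 20 mL total → factor 20/2 = 10
Step 4: 125 μL brought to 1562.5 μL → factor 1562.5/125 = 12.5
Step 5: 1000 μL + 9 mL = 10000 μL total → factor 10000/1000 = 10
Overall dilution factor = 5 × 3 × 10 × 12.5 × 10 = 18750
Final = 2.00 × 10^5 CFU/mL / 18750 = 10.7 CFU/mL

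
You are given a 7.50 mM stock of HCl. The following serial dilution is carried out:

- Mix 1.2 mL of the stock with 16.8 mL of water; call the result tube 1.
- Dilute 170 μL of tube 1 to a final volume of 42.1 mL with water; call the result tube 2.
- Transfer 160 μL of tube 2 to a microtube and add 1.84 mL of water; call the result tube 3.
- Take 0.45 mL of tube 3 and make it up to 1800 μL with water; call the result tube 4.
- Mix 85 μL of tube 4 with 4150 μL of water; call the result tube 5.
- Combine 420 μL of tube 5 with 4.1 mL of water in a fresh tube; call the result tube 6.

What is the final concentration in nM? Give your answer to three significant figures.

0.0753 nM

Step 1: 1.2 mL + 16.8 mL = 18 mL total → factor 18/1.2 = 15
Step 2: 170 μL brought to 42.1 mL → factor 42100/170 = 247.65
Step 3: 160 μL + 1.84 mL = 2000 μL total → factor 2000/160 = 12.5
Step 4: 0.45 mL brought to 1800 μL → factor 1.8/0.45 = 4
Step 5: 85 μL + 4150 μL = 4235 μL total → factor 4235/85 = 49.824
Step 6: 420 μL + 4.1 mL = 4520 μL total → factor 4520/420 = 10.762
Overall dilution factor = 15 × 247.65 × 12.5 × 4 × 49.824 × 10.762 = 9.9591 × 10^7
Final = 7.50 mM / 9.9591 × 10^7 = 7.531 × 10^-8 mM = 0.0753 nM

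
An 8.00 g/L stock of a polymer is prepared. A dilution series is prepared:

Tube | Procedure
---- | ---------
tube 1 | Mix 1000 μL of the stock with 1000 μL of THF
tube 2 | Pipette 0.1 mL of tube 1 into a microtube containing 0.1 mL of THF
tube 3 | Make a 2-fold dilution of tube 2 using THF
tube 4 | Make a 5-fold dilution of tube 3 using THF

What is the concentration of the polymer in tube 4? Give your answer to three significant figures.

0.200 g/L

Step 1: 1000 μL + 1000 μL = 2000 μL total → factor 2000/1000 = 2
Step 2: 0.1 mL + 0.1 mL = 0.2 mL total → factor 0.2/0.1 = 2
Step 3: 2-fold → factor 2
Step 4: 5-fold → factor 5
Overall dilution factor = 2 × 2 × 2 × 5 = 40
Final = 8.00 g/L / 40 = 0.200 g/L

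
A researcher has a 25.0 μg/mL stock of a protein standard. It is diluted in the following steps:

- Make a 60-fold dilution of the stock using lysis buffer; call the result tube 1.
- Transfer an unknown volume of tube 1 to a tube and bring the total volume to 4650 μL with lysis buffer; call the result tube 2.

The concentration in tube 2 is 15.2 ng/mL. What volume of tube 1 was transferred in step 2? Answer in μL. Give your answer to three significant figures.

Step 1: 60-fold → factor 60
Step 2: v brought to 4650 μL → factor = 4650 μL/v
Product of known-step factors = 60
Overall factor = 25.0 μg/mL / (15.2 ng/mL) = 1644.7
Step-2 factor = 1644.7 / 60 = 27.412
v = 4650 μL / 27.412 = 170 μL

170 μL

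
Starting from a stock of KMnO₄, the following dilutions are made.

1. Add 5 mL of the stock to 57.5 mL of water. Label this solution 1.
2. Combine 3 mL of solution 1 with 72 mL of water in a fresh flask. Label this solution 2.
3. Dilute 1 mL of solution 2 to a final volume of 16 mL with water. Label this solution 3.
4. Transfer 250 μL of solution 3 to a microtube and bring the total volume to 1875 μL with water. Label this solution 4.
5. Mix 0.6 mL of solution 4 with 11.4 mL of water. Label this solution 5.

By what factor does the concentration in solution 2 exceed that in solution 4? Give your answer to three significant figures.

120

Step 1: 5 mL + 57.5 mL = 62.5 mL total → factor 62.5/5 = 12.5
Step 2: 3 mL + 72 mL = 75 mL total → factor 75/3 = 25
Step 3: 1 mL brought to 16 mL → factor 16/1 = 16
Step 4: 250 μL brought to 1875 μL → factor 1875/250 = 7.5
Dilution factor to solution 2 = 312.5; to solution 4 = 37500
[solution 2]/[solution 4] = (factor to solution 4)/(factor to solution 2) = 37500/312.5 = 120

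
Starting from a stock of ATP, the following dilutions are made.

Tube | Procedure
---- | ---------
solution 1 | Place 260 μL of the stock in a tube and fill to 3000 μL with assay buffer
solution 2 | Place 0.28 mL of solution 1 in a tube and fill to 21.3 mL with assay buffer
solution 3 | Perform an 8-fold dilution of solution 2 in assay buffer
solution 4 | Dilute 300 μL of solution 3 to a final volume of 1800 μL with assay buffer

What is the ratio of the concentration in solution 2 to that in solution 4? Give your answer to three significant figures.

48.0

Step 1: 260 μL brought to 3000 μL → factor 3000/260 = 11.538
Step 2: 0.28 mL brought to 21.3 mL → factor 21.3/0.28 = 76.071
Step 3: 8-fold → factor 8
Step 4: 300 μL brought to 1800 μL → factor 1800/300 = 6
Dilution factor to solution 2 = 877.75; to solution 4 = 42132
[solution 2]/[solution 4] = (factor to solution 4)/(factor to solution 2) = 42132/877.75 = 48.0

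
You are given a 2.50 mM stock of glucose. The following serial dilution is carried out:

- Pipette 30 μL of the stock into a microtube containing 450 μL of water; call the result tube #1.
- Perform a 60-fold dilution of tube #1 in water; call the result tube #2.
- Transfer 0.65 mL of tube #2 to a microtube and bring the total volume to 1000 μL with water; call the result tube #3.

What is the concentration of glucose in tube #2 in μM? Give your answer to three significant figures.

Step 1: 30 μL + 450 μL = 480 μL total → factor 480/30 = 16
Step 2: 60-fold → factor 60
Dilution factor through tube #2 = 16 × 60 = 960
[tube #2] = 2.50 mM / 960 = 0.002604 mM = 2.60 μM

2.60 μM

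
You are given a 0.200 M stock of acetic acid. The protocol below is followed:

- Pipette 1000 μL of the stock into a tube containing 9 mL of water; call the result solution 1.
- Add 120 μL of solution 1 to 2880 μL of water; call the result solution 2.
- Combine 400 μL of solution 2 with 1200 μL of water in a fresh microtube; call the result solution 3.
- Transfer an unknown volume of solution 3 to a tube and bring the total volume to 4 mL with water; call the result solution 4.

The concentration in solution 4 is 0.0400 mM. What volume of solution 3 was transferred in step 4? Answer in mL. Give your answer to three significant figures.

Step 1: 1000 μL + 9 mL = 10000 μL total → factor 10000/1000 = 10
Step 2: 120 μL + 2880 μL = 3000 μL total → factor 3000/120 = 25
Step 3: 400 μL + 1200 μL = 1600 μL total → factor 1600/400 = 4
Step 4: v brought to 4 mL → factor = 4 mL/v
Product of known-step factors = 1000
Overall factor = 0.200 M / (0.0400 mM) = 5000
Step-4 factor = 5000 / 1000 = 5
v = 4 mL / 5 = 0.800 mL

0.800 mL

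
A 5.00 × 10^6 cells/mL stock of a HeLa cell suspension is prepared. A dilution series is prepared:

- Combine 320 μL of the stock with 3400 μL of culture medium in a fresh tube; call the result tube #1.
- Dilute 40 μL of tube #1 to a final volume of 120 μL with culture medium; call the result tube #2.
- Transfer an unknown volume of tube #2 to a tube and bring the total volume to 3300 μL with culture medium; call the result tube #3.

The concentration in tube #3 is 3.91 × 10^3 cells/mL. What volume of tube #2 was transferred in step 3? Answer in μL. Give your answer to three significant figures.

Step 1: 320 μL + 3400 μL = 3720 μL total → factor 3720/320 = 11.625
Step 2: 40 μL brought to 120 μL → factor 120/40 = 3
Step 3: v brought to 3300 μL → factor = 3300 μL/v
Product of known-step factors = 34.875
Overall factor = 5.00 × 10^6 cells/mL / (3.91 × 10^3 cells/mL) = 1278.8
Step-3 factor = 1278.8 / 34.875 = 36.667
v = 3300 μL / 36.667 = 90.0 μL

90.0 μL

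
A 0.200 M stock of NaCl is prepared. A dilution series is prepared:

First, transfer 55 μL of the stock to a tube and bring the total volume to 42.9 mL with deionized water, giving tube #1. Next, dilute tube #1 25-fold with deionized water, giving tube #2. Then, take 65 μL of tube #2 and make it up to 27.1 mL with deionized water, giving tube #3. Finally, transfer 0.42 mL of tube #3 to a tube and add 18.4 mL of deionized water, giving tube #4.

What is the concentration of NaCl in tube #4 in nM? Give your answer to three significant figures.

0.549 nM

Step 1: 55 μL brought to 42.9 mL → factor 42900/55 = 780
Step 2: 25-fold → factor 25
Step 3: 65 μL brought to 27.1 mL → factor 27100/65 = 416.92
Step 4: 0.42 mL + 18.4 mL = 18.82 mL total → factor 18.82/0.42 = 44.81
Overall dilution factor = 780 × 25 × 416.92 × 44.81 = 3.643 × 10^8
Final = 0.200 M / 3.643 × 10^8 = 5.490 × 10^-10 M = 0.549 nM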